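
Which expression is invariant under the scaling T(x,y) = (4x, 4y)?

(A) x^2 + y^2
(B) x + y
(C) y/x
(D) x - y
C

Under the uniform scaling T(x,y) = (4x, 4y):
Substitute the transformed coordinates into each option and compare with the original:
(A) x^2 + y^2  ->  (4x)^2 + (4y)^2 = 16x^2 + 16y^2   [differs from x^2 + y^2: not invariant]
(B) x + y  ->  (4x) + (4y) = 4x + 4y   [differs from x + y: not invariant]
(C) y/x  ->  (4y)/(4x) = y/x   [equals y/x: invariant]
(D) x - y  ->  (4x) - (4y) = 4x - 4y   [differs from x - y: not invariant]

Only option (C), y/x, is unchanged by the transformation.
The common factor 4 cancels in a ratio of coordinates, while sums, products and sums of squares pick up factors of 4 or 16.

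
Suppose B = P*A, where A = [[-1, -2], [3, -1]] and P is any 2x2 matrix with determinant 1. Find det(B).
7

By the multiplicative property of determinants, det(B) = det(P*A) = det(P) * det(A) = det(A),
so the determinant is invariant under multiplication by any determinant-1 matrix; we just need det(A).

det(A) = (-1)(-1) - (-2)(3) = 1 - (-6) = 7

Therefore det(B) = 1 * 7 = 7.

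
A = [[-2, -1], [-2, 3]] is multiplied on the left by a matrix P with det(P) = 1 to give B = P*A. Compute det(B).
-8

By the multiplicative property of determinants, det(B) = det(P*A) = det(P) * det(A) = det(A),
so the determinant is invariant under multiplication by any determinant-1 matrix; we just need det(A).

det(A) = (-2)(3) - (-1)(-2) = -6 - 2 = -8

Therefore det(B) = 1 * (-8) = -8.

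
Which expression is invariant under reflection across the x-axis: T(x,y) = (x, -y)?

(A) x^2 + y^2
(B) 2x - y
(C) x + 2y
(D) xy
A

The map is reflection across the x-axis: T(x,y) = (x, -y).
Substitute the transformed coordinates into each option and compare with the original:
(A) x^2 + y^2  ->  (x)^2 + (-y)^2 = x^2 + y^2   [equals x^2 + y^2: invariant]
(B) 2x - y  ->  2(x) - (-y) = 2x + y   [differs from 2x - y: not invariant]
(C) x + 2y  ->  (x) + 2(-y) = x - 2y   [differs from x + 2y: not invariant]
(D) xy  ->  (x)(-y) = -xy   [differs from xy: not invariant]

Only option (A), x^2 + y^2, is unchanged by the transformation.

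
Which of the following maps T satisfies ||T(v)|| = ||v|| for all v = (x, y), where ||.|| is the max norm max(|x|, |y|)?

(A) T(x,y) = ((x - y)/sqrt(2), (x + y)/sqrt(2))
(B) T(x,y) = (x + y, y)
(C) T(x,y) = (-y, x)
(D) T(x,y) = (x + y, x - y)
C

A transformation preserves a norm if ||T(v)|| = ||v|| for every v; a single vector where the norm changes rules an option out.

(A) T(x,y) = ((x - y)/sqrt(2), (x + y)/sqrt(2)): v = (1, 0) has norm max(|1|, |0|) = 1, but T(v) = (sqrt(2)/2, sqrt(2)/2) has norm sqrt(2)/2 -- not preserved.
(B) T(x,y) = (x + y, y): v = (1, 1) has norm max(|1|, |1|) = 1, but T(v) = (2, 1) has norm 2 -- not preserved.
(C) T(x,y) = (-y, x): preserves the norm -- it only permutes the coordinates and/or flips signs, which leaves max(|x|, |y|) unchanged.
(D) T(x,y) = (x + y, x - y): v = (1, 1) has norm max(|1|, |1|) = 1, but T(v) = (2, 0) has norm 2 -- not preserved.

Therefore the answer is (C).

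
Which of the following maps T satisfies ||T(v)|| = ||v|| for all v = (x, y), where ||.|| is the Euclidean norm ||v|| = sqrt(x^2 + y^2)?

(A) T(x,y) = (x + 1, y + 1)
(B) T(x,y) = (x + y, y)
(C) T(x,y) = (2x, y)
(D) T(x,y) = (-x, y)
D

A transformation preserves a norm if ||T(v)|| = ||v|| for every v; a single vector where the norm changes rules an option out.

(A) T(x,y) = (x + 1, y + 1): v = (1, 0) has norm sqrt((1)^2 + (0)^2) = 1, but T(v) = (2, 1) has norm sqrt(5) -- not preserved.
(B) T(x,y) = (x + y, y): v = (0, 1) has norm sqrt((0)^2 + (1)^2) = 1, but T(v) = (1, 1) has norm sqrt(2) -- not preserved.
(C) T(x,y) = (2x, y): v = (1, 0) has norm sqrt((1)^2 + (0)^2) = 1, but T(v) = (2, 0) has norm 2 -- not preserved.
(D) T(x,y) = (-x, y): preserves the norm -- it is an orthogonal map (a rotation/reflection), and (-x)^2 + (y)^2 simplifies to x^2 + y^2.

Therefore the answer is (D).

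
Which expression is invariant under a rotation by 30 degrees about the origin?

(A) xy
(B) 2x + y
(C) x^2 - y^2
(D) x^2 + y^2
D

A rotation by 30 degrees sends (x, y) to (sqrt(3)x/2 - y/2, x/2 + sqrt(3)y/2).
Substitute the transformed coordinates into each option and compare with the original:
(A) xy  ->  (sqrt(3)x/2 - y/2)(x/2 + sqrt(3)y/2) = sqrt(3)x^2/4 + xy/2 - sqrt(3)y^2/4   [differs from xy: not invariant]
(B) 2x + y  ->  2(sqrt(3)x/2 - y/2) + (x/2 + sqrt(3)y/2) = x/2 + sqrt(3)x - y + sqrt(3)y/2   [differs from 2x + y: not invariant]
(C) x^2 - y^2  ->  (sqrt(3)x/2 - y/2)^2 - (x/2 + sqrt(3)y/2)^2 = x^2/2 - sqrt(3)xy - y^2/2   [differs from x^2 - y^2: not invariant]
(D) x^2 + y^2  ->  (sqrt(3)x/2 - y/2)^2 + (x/2 + sqrt(3)y/2)^2 = x^2 + y^2   [equals x^2 + y^2: invariant]

Only option (D), x^2 + y^2, is unchanged by the transformation.
Geometrically, x^2 + y^2 is the squared distance from the origin, which every rotation about the origin preserves.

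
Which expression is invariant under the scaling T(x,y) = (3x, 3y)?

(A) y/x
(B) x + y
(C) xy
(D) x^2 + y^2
A

Under the uniform scaling T(x,y) = (3x, 3y):
Substitute the transformed coordinates into each option and compare with the original:
(A) y/x  ->  (3y)/(3x) = y/x   [equals y/x: invariant]
(B) x + y  ->  (3x) + (3y) = 3x + 3y   [differs from x + y: not invariant]
(C) xy  ->  (3x)(3y) = 9xy   [differs from xy: not invariant]
(D) x^2 + y^2  ->  (3x)^2 + (3y)^2 = 9x^2 + 9y^2   [differs from x^2 + y^2: not invariant]

Only option (A), y/x, is unchanged by the transformation.
The common factor 3 cancels in a ratio of coordinates, while sums, products and sums of squares pick up factors of 3 or 9.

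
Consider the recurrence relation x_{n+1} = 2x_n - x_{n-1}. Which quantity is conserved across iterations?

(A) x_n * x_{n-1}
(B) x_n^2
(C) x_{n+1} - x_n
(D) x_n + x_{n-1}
C

For the recurrence x_{n+1} = 2x_n - x_{n-1}:

If x_{n+1} = 2x_n - x_{n-1}, then:
x_{n+1} - x_n = x_n - x_{n-1}
The first difference is constant throughout the sequence.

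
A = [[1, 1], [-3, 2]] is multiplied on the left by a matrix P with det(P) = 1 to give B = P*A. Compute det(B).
5

By the multiplicative property of determinants, det(B) = det(P*A) = det(P) * det(A) = det(A),
so the determinant is invariant under multiplication by any determinant-1 matrix; we just need det(A).

det(A) = (1)(2) - (1)(-3) = 2 - (-3) = 5

Therefore det(B) = 1 * 5 = 5.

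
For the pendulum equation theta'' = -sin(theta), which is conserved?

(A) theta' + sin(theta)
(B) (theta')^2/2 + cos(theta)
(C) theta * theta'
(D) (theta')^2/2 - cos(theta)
D

A first integral I satisfies dI/dt = 0 along every solution. Differentiate each option and use the equation of motion:
(A) d/dt[theta' + sin(theta)] = theta'' + cos(theta) theta' = -sin(theta) + theta' cos(theta), not identically 0
(B) d/dt[(theta')^2/2 + cos(theta)] = theta' theta'' - sin(theta) theta' = -2 theta' sin(theta), not identically 0
(C) d/dt[theta * theta'] = (theta')^2 + theta theta'' = (theta')^2 - theta sin(theta), not identically 0
(D) d/dt[(theta')^2/2 - cos(theta)] = theta' theta'' + sin(theta) theta' = theta'(-sin(theta)) + theta' sin(theta) = 0

Only (D) has zero time-derivative. This is the total energy: kinetic (theta')^2/2 plus potential -cos(theta).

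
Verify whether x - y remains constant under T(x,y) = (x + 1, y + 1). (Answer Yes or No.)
Yes

Substitute T(x,y) = (x + 1, y + 1) into the expression and compare with the original.

Original: x - y
After applying T: (x + 1) - (y + 1) = x - y

This is identical to the original x - y, so the expression is invariant.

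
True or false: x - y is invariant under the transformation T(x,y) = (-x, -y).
False

Substitute T(x,y) = (-x, -y) into the expression and compare with the original.

Original: x - y
After applying T: (-x) - (-y) = -x + y

This differs from the original x - y (difference: -2x + 2y), so the expression is NOT invariant.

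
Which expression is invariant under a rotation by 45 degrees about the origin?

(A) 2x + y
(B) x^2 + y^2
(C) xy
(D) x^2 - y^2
B

A rotation by 45 degrees sends (x, y) to (sqrt(2)x/2 - sqrt(2)y/2, sqrt(2)x/2 + sqrt(2)y/2).
Substitute the transformed coordinates into each option and compare with the original:
(A) 2x + y  ->  2(sqrt(2)x/2 - sqrt(2)y/2) + (sqrt(2)x/2 + sqrt(2)y/2) = 3sqrt(2)x/2 - sqrt(2)y/2   [differs from 2x + y: not invariant]
(B) x^2 + y^2  ->  (sqrt(2)x/2 - sqrt(2)y/2)^2 + (sqrt(2)x/2 + sqrt(2)y/2)^2 = x^2 + y^2   [equals x^2 + y^2: invariant]
(C) xy  ->  (sqrt(2)x/2 - sqrt(2)y/2)(sqrt(2)x/2 + sqrt(2)y/2) = x^2/2 - y^2/2   [differs from xy: not invariant]
(D) x^2 - y^2  ->  (sqrt(2)x/2 - sqrt(2)y/2)^2 - (sqrt(2)x/2 + sqrt(2)y/2)^2 = -2xy   [differs from x^2 - y^2: not invariant]

Only option (B), x^2 + y^2, is unchanged by the transformation.
Geometrically, x^2 + y^2 is the squared distance from the origin, which every rotation about the origin preserves.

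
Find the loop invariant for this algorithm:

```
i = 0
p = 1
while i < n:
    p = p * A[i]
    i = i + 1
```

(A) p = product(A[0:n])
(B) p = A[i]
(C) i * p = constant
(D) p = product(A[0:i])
D

A loop invariant must hold before the first iteration and be re-established by every execution of the body.

(D) p = product(A[0:i]): Initially i = 0 and p = 1 = product of the empty slice A[0:0]. If p = product(A[0:i]) holds at the top of an iteration, the body sets p to product(A[0:i]) * A[i] = product(A[0:i+1]) and then i to i+1, so the property is restored. At exit i = n, giving p = product(A[0:n]).

The other options fail:
(A) p = product(A[0:n]): false before the loop (p = 1, not the full product) -- it only becomes true at exit.
(B) p = A[i]: after the first iteration p = A[0] but i = 1; in general p is a product of several elements, not a single one.
(C) i * p = constant: initially i * p = 0, but after one iteration it is 1 * A[0], which is nonzero in general.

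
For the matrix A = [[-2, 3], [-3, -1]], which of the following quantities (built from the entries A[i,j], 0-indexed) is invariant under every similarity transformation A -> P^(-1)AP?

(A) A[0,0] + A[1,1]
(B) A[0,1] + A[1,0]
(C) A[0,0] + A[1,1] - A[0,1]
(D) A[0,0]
A

A[0,0] + A[1,1] is the trace of A. By the cyclic property of the trace, tr(P^(-1)AP) = tr(APP^(-1)) = tr(A), so it is the same for every matrix similar to A.

The other combinations are not similarity invariants. For example, take P = [[1, 1], [0, 1]] (det P = 1), so P^(-1) = [[1, -1], [0, 1]] and
B = P^(-1)AP = [[1, 5], [-3, -4]].
Evaluating each option on A and on B:
(A) A[0,0] + A[1,1]: -3 for A, -3 for B -> unchanged
(B) A[0,1] + A[1,0]: 0 for A, 2 for B -> changes
(C) A[0,0] + A[1,1] - A[0,1]: -6 for A, -8 for B -> changes
(D) A[0,0]: -2 for A, 1 for B -> changes

Only (A) A[0,0] + A[1,1] = -3 survives (and it does so for every P, not just this one), so it is the invariant.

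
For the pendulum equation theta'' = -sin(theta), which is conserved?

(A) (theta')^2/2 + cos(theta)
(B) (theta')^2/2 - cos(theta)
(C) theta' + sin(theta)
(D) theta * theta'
B

A first integral I satisfies dI/dt = 0 along every solution. Differentiate each option and use the equation of motion:
(A) d/dt[(theta')^2/2 + cos(theta)] = theta' theta'' - sin(theta) theta' = -2 theta' sin(theta), not identically 0
(B) d/dt[(theta')^2/2 - cos(theta)] = theta' theta'' + sin(theta) theta' = theta'(-sin(theta)) + theta' sin(theta) = 0
(C) d/dt[theta' + sin(theta)] = theta'' + cos(theta) theta' = -sin(theta) + theta' cos(theta), not identically 0
(D) d/dt[theta * theta'] = (theta')^2 + theta theta'' = (theta')^2 - theta sin(theta), not identically 0

Only (B) has zero time-derivative. This is the total energy: kinetic (theta')^2/2 plus potential -cos(theta).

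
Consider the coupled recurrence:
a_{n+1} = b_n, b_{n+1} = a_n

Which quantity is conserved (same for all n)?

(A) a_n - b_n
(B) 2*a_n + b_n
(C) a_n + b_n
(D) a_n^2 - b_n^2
C

Replace a_n by a_{n+1} = b_n and b_n by b_{n+1} = a_n in each option and simplify:
(A) a_n - b_n  ->  (b_n) - (a_n) = -a_n + b_n   [not conserved]
(B) 2*a_n + b_n  ->  2*(b_n) + (a_n) = a_n + 2*b_n   [not conserved]
(C) a_n + b_n  ->  (b_n) + (a_n) = a_n + b_n   [conserved]
(D) a_n^2 - b_n^2  ->  (b_n)^2 - (a_n)^2 = -a_n^2 + b_n^2   [not conserved]

Only (C) a_n + b_n returns to itself after one step, so it is the conserved quantity.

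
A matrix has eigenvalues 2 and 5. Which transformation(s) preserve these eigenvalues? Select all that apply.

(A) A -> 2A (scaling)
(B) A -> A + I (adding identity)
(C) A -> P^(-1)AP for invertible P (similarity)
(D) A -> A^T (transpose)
C and D

Eigenvalues are preserved by:
1. Similarity transformations: A -> P^(-1)AP (same characteristic polynomial)
2. Transpose: A^T has the same eigenvalues as A

Eigenvalues are NOT preserved by:
- Adding identity: eigenvalues become 2+1, 5+1
- Scaling: eigenvalues become 4, 10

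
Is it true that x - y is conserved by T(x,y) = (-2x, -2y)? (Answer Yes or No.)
No

Substitute T(x,y) = (-2x, -2y) into the expression and compare with the original.

Original: x - y
After applying T: (-2x) - (-2y) = -2x + 2y

This differs from the original x - y (difference: -3x + 3y), so the expression is NOT invariant.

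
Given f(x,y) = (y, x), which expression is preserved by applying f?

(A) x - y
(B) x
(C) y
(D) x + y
D

For f(x,y) = (y, x):
After applying f: x' = y, y' = x. So x' + y' = y + x = x + y.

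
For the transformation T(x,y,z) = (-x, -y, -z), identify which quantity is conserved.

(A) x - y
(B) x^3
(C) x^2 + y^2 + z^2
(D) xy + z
C

Apply T(x,y,z) = (-x, -y, -z) to each option, i.e. replace (x, y, z) by the transformed coordinates.
Substitute the transformed coordinates into each option and compare with the original:
(A) x - y  ->  (-x) - (-y) = -x + y   [differs from x - y: not invariant]
(B) x^3  ->  (-x)^3 = -x^3   [differs from x^3: not invariant]
(C) x^2 + y^2 + z^2  ->  (-x)^2 + (-y)^2 + (-z)^2 = x^2 + y^2 + z^2   [equals x^2 + y^2 + z^2: invariant]
(D) xy + z  ->  (-x)(-y) + (-z) = xy - z   [differs from xy + z: not invariant]

Only option (C), x^2 + y^2 + z^2, is unchanged by the transformation.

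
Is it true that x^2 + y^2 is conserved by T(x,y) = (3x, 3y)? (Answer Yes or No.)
No

Substitute T(x,y) = (3x, 3y) into the expression and compare with the original.

Original: x^2 + y^2
After applying T: (3x)^2 + (3y)^2 = 9x^2 + 9y^2

This differs from the original x^2 + y^2 (difference: 8x^2 + 8y^2), so the expression is NOT invariant.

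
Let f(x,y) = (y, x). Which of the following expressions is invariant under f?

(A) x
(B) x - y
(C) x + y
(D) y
C

For f(x,y) = (y, x):
After applying f: x' = y, y' = x. So x' + y' = y + x = x + y.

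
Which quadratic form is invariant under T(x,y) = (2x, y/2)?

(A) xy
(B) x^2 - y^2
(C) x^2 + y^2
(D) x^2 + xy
A

T multiplies x by 2 and divides y by 2.
Substitute the transformed coordinates into each option and compare with the original:
(A) xy  ->  (2x)(y/2) = xy   [equals xy: invariant]
(B) x^2 - y^2  ->  (2x)^2 - (y/2)^2 = 4x^2 - y^2/4   [differs from x^2 - y^2: not invariant]
(C) x^2 + y^2  ->  (2x)^2 + (y/2)^2 = 4x^2 + y^2/4   [differs from x^2 + y^2: not invariant]
(D) x^2 + xy  ->  (2x)^2 + (2x)(y/2) = 4x^2 + xy   [differs from x^2 + xy: not invariant]

Only option (A), xy, is unchanged by the transformation.
The factors 2 and 1/2 cancel only in the pure product xy.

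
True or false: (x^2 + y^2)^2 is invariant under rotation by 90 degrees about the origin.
True

Applying rotation by 90 degrees: x' = x*cos(90 degrees) - y*sin(90 degrees) = -y, y' = x*sin(90 degrees) + y*cos(90 degrees) = x

Substituting into (x^2 + y^2)^2:
((-y)^2 + (x)^2)^2
= x^4 + 2x^2y^2 + y^4 = (x^2 + y^2)^2

This equals the original expression (x^2 + y^2)^2, so it IS invariant.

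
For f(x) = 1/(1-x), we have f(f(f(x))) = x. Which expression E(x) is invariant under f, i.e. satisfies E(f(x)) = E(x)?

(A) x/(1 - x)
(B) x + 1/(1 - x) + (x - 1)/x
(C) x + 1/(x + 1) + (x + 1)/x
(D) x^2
B

Replace x by f(x) = 1/(1 - x) in each option and simplify. As a quick numerical cross-check, also compare E(4) with E(f(4)) = E(-1/3).

(A) x/(1 - x)  ->  (1/(1 - x))/(1 - (1/(1 - x))) = -1/x; check: E(4) = -4/3 but E(-1/3) = -1/4.   [not invariant]
(B) x + 1/(1 - x) + (x - 1)/x  ->  (1/(1 - x)) + 1/(1 - (1/(1 - x))) + ((1/(1 - x)) - 1)/(1/(1 - x)), which simplifies back to x + 1/(1 - x) + (x - 1)/x; check: E(4) = 53/12, E(-1/3) = 53/12.   [invariant]
(C) x + 1/(x + 1) + (x + 1)/x  ->  (1/(1 - x)) + 1/((1/(1 - x)) + 1) + ((1/(1 - x)) + 1)/(1/(1 - x)) = (-x^3 + 6x^2 - 11x + 7)/(x^2 - 3x + 2); check: E(4) = 109/20 but E(-1/3) = -5/6.   [not invariant]
(D) x^2  ->  (1/(1 - x))^2 = (x - 1)^(-2); check: E(4) = 16 but E(-1/3) = 1/9.   [not invariant]

Only (B) is unchanged. Indeed f(f(x)) = 1/(1 - 1/(1-x)) = (1-x)/(-x) = (x-1)/x, so E(x) = x + f(x) + f(f(x)) is the sum over the whole 3-cycle; applying f just permutes the three terms cyclically (x -> f(x) -> f(f(x)) -> x), leaving the sum unchanged.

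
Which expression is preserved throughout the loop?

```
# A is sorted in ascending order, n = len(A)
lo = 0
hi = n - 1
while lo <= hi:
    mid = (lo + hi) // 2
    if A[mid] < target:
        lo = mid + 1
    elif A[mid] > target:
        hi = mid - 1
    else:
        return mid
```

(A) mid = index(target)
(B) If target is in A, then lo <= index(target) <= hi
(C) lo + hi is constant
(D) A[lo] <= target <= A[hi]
B

A loop invariant must hold before the first iteration and be re-established by every execution of the body.

(B) If target is in A, then lo <= index(target) <= hi: Before the loop [lo, hi] = [0, n-1] covers every index. When A[mid] < target, sortedness puts target strictly to the right of mid, so setting lo = mid + 1 keeps index(target) in [lo, hi]; symmetrically for hi = mid - 1. Hence 'if target is in A then lo <= index(target) <= hi' holds after every iteration, and when lo > hi it proves target is absent.

The other options fail:
(A) mid = index(target): mid is just the current probe; it equals index(target) only on the iteration that returns.
(C) lo + hi is constant: each iteration moves exactly one of lo, hi, so lo + hi changes (e.g. 0 + (n-1) becomes (mid+1) + (n-1)).
(D) A[lo] <= target <= A[hi]: fails when target is not in A (e.g. target < A[0] already violates it before the loop), so it is not maintained in general.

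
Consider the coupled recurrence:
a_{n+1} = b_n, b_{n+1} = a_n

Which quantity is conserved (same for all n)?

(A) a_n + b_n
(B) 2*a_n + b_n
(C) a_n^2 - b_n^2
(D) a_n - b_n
A

Replace a_n by a_{n+1} = b_n and b_n by b_{n+1} = a_n in each option and simplify:
(A) a_n + b_n  ->  (b_n) + (a_n) = a_n + b_n   [conserved]
(B) 2*a_n + b_n  ->  2*(b_n) + (a_n) = a_n + 2*b_n   [not conserved]
(C) a_n^2 - b_n^2  ->  (b_n)^2 - (a_n)^2 = -a_n^2 + b_n^2   [not conserved]
(D) a_n - b_n  ->  (b_n) - (a_n) = -a_n + b_n   [not conserved]

Only (A) a_n + b_n returns to itself after one step, so it is the conserved quantity.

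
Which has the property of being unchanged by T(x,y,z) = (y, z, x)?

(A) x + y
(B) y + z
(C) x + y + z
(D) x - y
C

Apply T(x,y,z) = (y, z, x) to each option, i.e. replace (x, y, z) by the transformed coordinates.
Substitute the transformed coordinates into each option and compare with the original:
(A) x + y  ->  (y) + (z) = y + z   [differs from x + y: not invariant]
(B) y + z  ->  (z) + (x) = x + z   [differs from y + z: not invariant]
(C) x + y + z  ->  (y) + (z) + (x) = x + y + z   [equals x + y + z: invariant]
(D) x - y  ->  (y) - (z) = y - z   [differs from x - y: not invariant]

Only option (C), x + y + z, is unchanged by the transformation.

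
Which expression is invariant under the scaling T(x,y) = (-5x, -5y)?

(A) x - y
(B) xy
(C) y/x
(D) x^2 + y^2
C

Under the uniform scaling T(x,y) = (-5x, -5y):
Substitute the transformed coordinates into each option and compare with the original:
(A) x - y  ->  (-5x) - (-5y) = -5x + 5y   [differs from x - y: not invariant]
(B) xy  ->  (-5x)(-5y) = 25xy   [differs from xy: not invariant]
(C) y/x  ->  (-5y)/(-5x) = y/x   [equals y/x: invariant]
(D) x^2 + y^2  ->  (-5x)^2 + (-5y)^2 = 25x^2 + 25y^2   [differs from x^2 + y^2: not invariant]

Only option (C), y/x, is unchanged by the transformation.
The common factor -5 cancels in a ratio of coordinates, while sums, products and sums of squares pick up factors of -5 or 25.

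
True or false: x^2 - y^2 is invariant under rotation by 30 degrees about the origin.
False

Applying rotation by 30 degrees: x' = x*cos(30 degrees) - y*sin(30 degrees) = sqrt(3)x/2 - y/2, y' = x*sin(30 degrees) + y*cos(30 degrees) = x/2 + sqrt(3)y/2

Substituting into x^2 - y^2:
(sqrt(3)x/2 - y/2)^2 - (x/2 + sqrt(3)y/2)^2
= x^2/2 - sqrt(3)xy - y^2/2

This differs from the original expression x^2 - y^2, so it is NOT invariant.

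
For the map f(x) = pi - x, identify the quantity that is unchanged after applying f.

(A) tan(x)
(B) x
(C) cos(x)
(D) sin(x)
D

For f(x) = pi - x:
sin(pi - x) = sin(x), so sine is invariant under this transformation.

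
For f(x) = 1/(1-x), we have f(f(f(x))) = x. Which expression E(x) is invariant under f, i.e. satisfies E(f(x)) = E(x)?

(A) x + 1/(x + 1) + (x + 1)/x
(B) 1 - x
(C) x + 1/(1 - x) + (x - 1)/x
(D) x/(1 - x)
C

Replace x by f(x) = 1/(1 - x) in each option and simplify. As a quick numerical cross-check, also compare E(4) with E(f(4)) = E(-1/3).

(A) x + 1/(x + 1) + (x + 1)/x  ->  (1/(1 - x)) + 1/((1/(1 - x)) + 1) + ((1/(1 - x)) + 1)/(1/(1 - x)) = (-x^3 + 6x^2 - 11x + 7)/(x^2 - 3x + 2); check: E(4) = 109/20 but E(-1/3) = -5/6.   [not invariant]
(B) 1 - x  ->  1 - (1/(1 - x)) = x/(x - 1); check: E(4) = -3 but E(-1/3) = 4/3.   [not invariant]
(C) x + 1/(1 - x) + (x - 1)/x  ->  (1/(1 - x)) + 1/(1 - (1/(1 - x))) + ((1/(1 - x)) - 1)/(1/(1 - x)), which simplifies back to x + 1/(1 - x) + (x - 1)/x; check: E(4) = 53/12, E(-1/3) = 53/12.   [invariant]
(D) x/(1 - x)  ->  (1/(1 - x))/(1 - (1/(1 - x))) = -1/x; check: E(4) = -4/3 but E(-1/3) = -1/4.   [not invariant]

Only (C) is unchanged. Indeed f(f(x)) = 1/(1 - 1/(1-x)) = (1-x)/(-x) = (x-1)/x, so E(x) = x + f(x) + f(f(x)) is the sum over the whole 3-cycle; applying f just permutes the three terms cyclically (x -> f(x) -> f(f(x)) -> x), leaving the sum unchanged.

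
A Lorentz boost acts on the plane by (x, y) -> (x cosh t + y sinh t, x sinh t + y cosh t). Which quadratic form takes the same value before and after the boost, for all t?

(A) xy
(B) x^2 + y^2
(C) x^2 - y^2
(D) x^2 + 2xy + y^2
C

Write x' = x cosh t + y sinh t, y' = x sinh t + y cosh t and substitute into each option:
(A) xy: (x cosh t + y sinh t)(x sinh t + y cosh t) = xy(cosh^2 t + sinh^2 t) + (x^2 + y^2) sinh t cosh t = xy cosh 2t + (x^2 + y^2)(sinh 2t)/2   [not invariant for t != 0]
(B) x^2 + y^2: (x cosh t + y sinh t)^2 + (x sinh t + y cosh t)^2 = (x^2 + y^2)(cosh^2 t + sinh^2 t) + 4xy sinh t cosh t = (x^2 + y^2) cosh 2t + 2xy sinh 2t   [not invariant for t != 0]
(C) x^2 - y^2: (x cosh t + y sinh t)^2 - (x sinh t + y cosh t)^2 = x^2(cosh^2 t - sinh^2 t) + 2xy(cosh t sinh t - sinh t cosh t) + y^2(sinh^2 t - cosh^2 t) = x^2 - y^2   [invariant, using cosh^2 t - sinh^2 t = 1]
(D) x^2 + 2xy + y^2: (x' + y')^2 with x' + y' = (x + y)(cosh t + sinh t) = (x + y)e^t, so it becomes (x + y)^2 e^(2t)   [not invariant for t != 0]

Only (C) x^2 - y^2 is unchanged; it is the Minkowski form preserved by Lorentz boosts, just as x^2 + y^2 is preserved by ordinary rotations.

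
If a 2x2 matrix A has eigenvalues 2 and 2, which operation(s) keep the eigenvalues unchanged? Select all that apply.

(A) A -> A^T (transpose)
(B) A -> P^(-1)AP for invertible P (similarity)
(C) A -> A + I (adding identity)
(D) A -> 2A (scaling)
A and B

Eigenvalues are preserved by:
1. Similarity transformations: A -> P^(-1)AP (same characteristic polynomial)
2. Transpose: A^T has the same eigenvalues as A

Eigenvalues are NOT preserved by:
- Adding identity: eigenvalues become 2+1, 2+1
- Scaling: eigenvalues become 4, 4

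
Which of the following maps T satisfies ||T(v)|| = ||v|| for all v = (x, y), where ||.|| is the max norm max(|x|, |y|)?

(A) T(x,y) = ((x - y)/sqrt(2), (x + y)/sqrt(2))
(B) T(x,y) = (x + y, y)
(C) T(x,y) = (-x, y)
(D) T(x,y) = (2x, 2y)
C

A transformation preserves a norm if ||T(v)|| = ||v|| for every v; a single vector where the norm changes rules an option out.

(A) T(x,y) = ((x - y)/sqrt(2), (x + y)/sqrt(2)): v = (1, 0) has norm max(|1|, |0|) = 1, but T(v) = (sqrt(2)/2, sqrt(2)/2) has norm sqrt(2)/2 -- not preserved.
(B) T(x,y) = (x + y, y): v = (1, 1) has norm max(|1|, |1|) = 1, but T(v) = (2, 1) has norm 2 -- not preserved.
(C) T(x,y) = (-x, y): preserves the norm -- it only permutes the coordinates and/or flips signs, which leaves max(|x|, |y|) unchanged.
(D) T(x,y) = (2x, 2y): v = (1, 0) has norm max(|1|, |0|) = 1, but T(v) = (2, 0) has norm 2 -- not preserved.

Therefore the answer is (C).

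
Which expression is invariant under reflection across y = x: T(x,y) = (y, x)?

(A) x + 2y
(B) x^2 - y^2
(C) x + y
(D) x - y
C

The map is reflection across y = x: T(x,y) = (y, x).
Substitute the transformed coordinates into each option and compare with the original:
(A) x + 2y  ->  (y) + 2(x) = 2x + y   [differs from x + 2y: not invariant]
(B) x^2 - y^2  ->  (y)^2 - (x)^2 = -x^2 + y^2   [differs from x^2 - y^2: not invariant]
(C) x + y  ->  (y) + (x) = x + y   [equals x + y: invariant]
(D) x - y  ->  (y) - (x) = -x + y   [differs from x - y: not invariant]

Only option (C), x + y, is unchanged by the transformation.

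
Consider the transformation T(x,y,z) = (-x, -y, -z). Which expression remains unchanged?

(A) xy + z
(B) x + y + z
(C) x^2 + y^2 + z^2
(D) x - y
C

Apply T(x,y,z) = (-x, -y, -z) to each option, i.e. replace (x, y, z) by the transformed coordinates.
Substitute the transformed coordinates into each option and compare with the original:
(A) xy + z  ->  (-x)(-y) + (-z) = xy - z   [differs from xy + z: not invariant]
(B) x + y + z  ->  (-x) + (-y) + (-z) = -x - y - z   [differs from x + y + z: not invariant]
(C) x^2 + y^2 + z^2  ->  (-x)^2 + (-y)^2 + (-z)^2 = x^2 + y^2 + z^2   [equals x^2 + y^2 + z^2: invariant]
(D) x - y  ->  (-x) - (-y) = -x + y   [differs from x - y: not invariant]

Only option (C), x^2 + y^2 + z^2, is unchanged by the transformation.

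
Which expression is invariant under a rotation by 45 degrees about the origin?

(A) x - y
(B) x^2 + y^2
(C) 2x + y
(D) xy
B

A rotation by 45 degrees sends (x, y) to (sqrt(2)x/2 - sqrt(2)y/2, sqrt(2)x/2 + sqrt(2)y/2).
Substitute the transformed coordinates into each option and compare with the original:
(A) x - y  ->  (sqrt(2)x/2 - sqrt(2)y/2) - (sqrt(2)x/2 + sqrt(2)y/2) = -sqrt(2)y   [differs from x - y: not invariant]
(B) x^2 + y^2  ->  (sqrt(2)x/2 - sqrt(2)y/2)^2 + (sqrt(2)x/2 + sqrt(2)y/2)^2 = x^2 + y^2   [equals x^2 + y^2: invariant]
(C) 2x + y  ->  2(sqrt(2)x/2 - sqrt(2)y/2) + (sqrt(2)x/2 + sqrt(2)y/2) = 3sqrt(2)x/2 - sqrt(2)y/2   [differs from 2x + y: not invariant]
(D) xy  ->  (sqrt(2)x/2 - sqrt(2)y/2)(sqrt(2)x/2 + sqrt(2)y/2) = x^2/2 - y^2/2   [differs from xy: not invariant]

Only option (B), x^2 + y^2, is unchanged by the transformation.
Geometrically, x^2 + y^2 is the squared distance from the origin, which every rotation about the origin preserves.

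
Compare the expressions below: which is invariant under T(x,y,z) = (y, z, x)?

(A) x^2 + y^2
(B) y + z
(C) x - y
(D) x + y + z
D

Apply T(x,y,z) = (y, z, x) to each option, i.e. replace (x, y, z) by the transformed coordinates.
Substitute the transformed coordinates into each option and compare with the original:
(A) x^2 + y^2  ->  (y)^2 + (z)^2 = y^2 + z^2   [differs from x^2 + y^2: not invariant]
(B) y + z  ->  (z) + (x) = x + z   [differs from y + z: not invariant]
(C) x - y  ->  (y) - (z) = y - z   [differs from x - y: not invariant]
(D) x + y + z  ->  (y) + (z) + (x) = x + y + z   [equals x + y + z: invariant]

Only option (D), x + y + z, is unchanged by the transformation.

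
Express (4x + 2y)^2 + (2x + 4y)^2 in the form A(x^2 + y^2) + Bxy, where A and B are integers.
20(x^2 + y^2) + 32xy

Expanding: (4x + 2y)^2 = 16x^2 + 16xy + 4y^2
(2x + 4y)^2 = 4x^2 + 16xy + 16y^2
Sum = (16+4)(x^2+y^2) + 32xy = 20(x^2 + y^2) + 32xy
This is symmetric in x and y.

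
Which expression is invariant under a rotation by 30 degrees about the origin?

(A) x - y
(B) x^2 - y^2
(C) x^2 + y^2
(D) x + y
C

A rotation by 30 degrees sends (x, y) to (sqrt(3)x/2 - y/2, x/2 + sqrt(3)y/2).
Substitute the transformed coordinates into each option and compare with the original:
(A) x - y  ->  (sqrt(3)x/2 - y/2) - (x/2 + sqrt(3)y/2) = -x/2 + sqrt(3)x/2 - sqrt(3)y/2 - y/2   [differs from x - y: not invariant]
(B) x^2 - y^2  ->  (sqrt(3)x/2 - y/2)^2 - (x/2 + sqrt(3)y/2)^2 = x^2/2 - sqrt(3)xy - y^2/2   [differs from x^2 - y^2: not invariant]
(C) x^2 + y^2  ->  (sqrt(3)x/2 - y/2)^2 + (x/2 + sqrt(3)y/2)^2 = x^2 + y^2   [equals x^2 + y^2: invariant]
(D) x + y  ->  (sqrt(3)x/2 - y/2) + (x/2 + sqrt(3)y/2) = x/2 + sqrt(3)x/2 - y/2 + sqrt(3)y/2   [differs from x + y: not invariant]

Only option (C), x^2 + y^2, is unchanged by the transformation.
Geometrically, x^2 + y^2 is the squared distance from the origin, which every rotation about the origin preserves.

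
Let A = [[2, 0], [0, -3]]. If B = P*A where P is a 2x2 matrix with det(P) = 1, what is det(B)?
-6

By the multiplicative property of determinants, det(B) = det(P*A) = det(P) * det(A) = det(A),
so the determinant is invariant under multiplication by any determinant-1 matrix; we just need det(A).

det(A) = (2)(-3) - (0)(0) = -6 - 0 = -6

Therefore det(B) = 1 * (-6) = -6.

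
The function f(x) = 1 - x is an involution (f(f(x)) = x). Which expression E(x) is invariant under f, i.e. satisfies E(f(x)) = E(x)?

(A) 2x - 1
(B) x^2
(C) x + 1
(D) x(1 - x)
D

Replace x by f(x) = 1 - x in each option and simplify. As a quick numerical cross-check, also compare E(5) with E(f(5)) = E(-4).

(A) 2x - 1  ->  2(1 - x) - 1 = 1 - 2x; check: E(5) = 9 but E(-4) = -9.   [not invariant]
(B) x^2  ->  (1 - x)^2 = (x - 1)^2; check: E(5) = 25 but E(-4) = 16.   [not invariant]
(C) x + 1  ->  (1 - x) + 1 = 2 - x; check: E(5) = 6 but E(-4) = -3.   [not invariant]
(D) x(1 - x)  ->  (1 - x)(1 - (1 - x)), which simplifies back to x(1 - x); check: E(5) = -20, E(-4) = -20.   [invariant]

Only (D) is unchanged. E is symmetric under swapping x with f(x) = 1 - x, which is exactly what an involution does.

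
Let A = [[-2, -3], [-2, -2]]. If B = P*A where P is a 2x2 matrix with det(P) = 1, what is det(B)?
-2

By the multiplicative property of determinants, det(B) = det(P*A) = det(P) * det(A) = det(A),
so the determinant is invariant under multiplication by any determinant-1 matrix; we just need det(A).

det(A) = (-2)(-2) - (-3)(-2) = 4 - 6 = -2

Therefore det(B) = 1 * (-2) = -2.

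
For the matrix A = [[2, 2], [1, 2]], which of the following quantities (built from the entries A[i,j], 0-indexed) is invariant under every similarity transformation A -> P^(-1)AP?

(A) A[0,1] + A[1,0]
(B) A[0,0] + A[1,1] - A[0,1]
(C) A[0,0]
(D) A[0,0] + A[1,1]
D

A[0,0] + A[1,1] is the trace of A. By the cyclic property of the trace, tr(P^(-1)AP) = tr(APP^(-1)) = tr(A), so it is the same for every matrix similar to A.

The other combinations are not similarity invariants. For example, take P = [[1, 2], [0, 1]] (det P = 1), so P^(-1) = [[1, -2], [0, 1]] and
B = P^(-1)AP = [[0, -2], [1, 4]].
Evaluating each option on A and on B:
(A) A[0,1] + A[1,0]: 3 for A, -1 for B -> changes
(B) A[0,0] + A[1,1] - A[0,1]: 2 for A, 6 for B -> changes
(C) A[0,0]: 2 for A, 0 for B -> changes
(D) A[0,0] + A[1,1]: 4 for A, 4 for B -> unchanged

Only (D) A[0,0] + A[1,1] = 4 survives (and it does so for every P, not just this one), so it is the invariant.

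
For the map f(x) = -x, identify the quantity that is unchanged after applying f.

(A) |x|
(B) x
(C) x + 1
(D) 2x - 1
A

For f(x) = -x:
Applying f replaces x by -x. Since |-x| = |x|, the absolute value is unchanged by f, whereas x -> -x, 2x - 1 -> -2x - 1 and x + 1 -> -x + 1 all change.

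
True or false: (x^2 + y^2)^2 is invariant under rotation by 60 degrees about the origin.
True

Applying rotation by 60 degrees: x' = x*cos(60 degrees) - y*sin(60 degrees) = x/2 - sqrt(3)y/2, y' = x*sin(60 degrees) + y*cos(60 degrees) = sqrt(3)x/2 + y/2

Substituting into (x^2 + y^2)^2:
((x/2 - sqrt(3)y/2)^2 + (sqrt(3)x/2 + y/2)^2)^2
= x^4 + 2x^2y^2 + y^4 = (x^2 + y^2)^2

This equals the original expression (x^2 + y^2)^2, so it IS invariant.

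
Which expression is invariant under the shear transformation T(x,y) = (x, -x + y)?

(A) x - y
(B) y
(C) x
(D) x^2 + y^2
C

Under the shear T(x,y) = (x, -x + y):
Substitute the transformed coordinates into each option and compare with the original:
(A) x - y  ->  (x) - (-x + y) = 2x - y   [differs from x - y: not invariant]
(B) y  ->  (-x + y) = -x + y   [differs from y: not invariant]
(C) x  ->  (x) = x   [equals x: invariant]
(D) x^2 + y^2  ->  (x)^2 + (-x + y)^2 = 2x^2 - 2xy + y^2   [differs from x^2 + y^2: not invariant]

Only option (C), x, is unchanged by the transformation.
A vertical shear moves points parallel to the y-axis, so the x-coordinate (and any function of x alone) is unchanged.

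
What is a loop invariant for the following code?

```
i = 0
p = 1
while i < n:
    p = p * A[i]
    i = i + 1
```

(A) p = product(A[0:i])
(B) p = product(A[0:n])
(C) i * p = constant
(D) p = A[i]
A

A loop invariant must hold before the first iteration and be re-established by every execution of the body.

(A) p = product(A[0:i]): Initially i = 0 and p = 1 = product of the empty slice A[0:0]. If p = product(A[0:i]) holds at the top of an iteration, the body sets p to product(A[0:i]) * A[i] = product(A[0:i+1]) and then i to i+1, so the property is restored. At exit i = n, giving p = product(A[0:n]).

The other options fail:
(B) p = product(A[0:n]): false before the loop (p = 1, not the full product) -- it only becomes true at exit.
(C) i * p = constant: initially i * p = 0, but after one iteration it is 1 * A[0], which is nonzero in general.
(D) p = A[i]: after the first iteration p = A[0] but i = 1; in general p is a product of several elements, not a single one.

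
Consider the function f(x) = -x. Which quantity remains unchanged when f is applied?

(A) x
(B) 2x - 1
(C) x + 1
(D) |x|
D

For f(x) = -x:
Applying f replaces x by -x. Since |-x| = |x|, the absolute value is unchanged by f, whereas x -> -x, 2x - 1 -> -2x - 1 and x + 1 -> -x + 1 all change.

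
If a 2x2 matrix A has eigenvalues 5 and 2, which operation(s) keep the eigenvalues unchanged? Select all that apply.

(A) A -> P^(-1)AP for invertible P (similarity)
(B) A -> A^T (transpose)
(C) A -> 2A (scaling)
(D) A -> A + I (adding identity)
A and B

Eigenvalues are preserved by:
1. Similarity transformations: A -> P^(-1)AP (same characteristic polynomial)
2. Transpose: A^T has the same eigenvalues as A

Eigenvalues are NOT preserved by:
- Adding identity: eigenvalues become 5+1, 2+1
- Scaling: eigenvalues become 10, 4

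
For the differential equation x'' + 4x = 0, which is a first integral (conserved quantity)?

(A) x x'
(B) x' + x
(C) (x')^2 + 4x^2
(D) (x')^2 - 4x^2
C

A first integral I satisfies dI/dt = 0 along every solution. Differentiate each option and use the equation of motion:
(A) d/dt[x x'] = (x')^2 + x x'' = (x')^2 - 4x^2, not identically 0
(B) d/dt[x' + x] = x'' + x' = -4x + x', not identically 0
(C) d/dt[(x')^2 + 4x^2] = 2x'x'' + 8x x' = 2x'(-4x) + 8x x' = 0
(D) d/dt[(x')^2 - 4x^2] = 2x'x'' - 8x x' = -16x x', not identically 0

Only (C) has zero time-derivative. So the energy-like quantity (x')^2 + 4x^2 is the first integral.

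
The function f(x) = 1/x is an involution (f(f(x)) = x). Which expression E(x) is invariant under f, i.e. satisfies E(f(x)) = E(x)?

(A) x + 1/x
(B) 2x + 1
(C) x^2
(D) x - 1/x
A

Replace x by f(x) = 1/x in each option and simplify. As a quick numerical cross-check, also compare E(3) with E(f(3)) = E(1/3).

(A) x + 1/x  ->  (1/x) + 1/(1/x), which simplifies back to x + 1/x; check: E(3) = 10/3, E(1/3) = 10/3.   [invariant]
(B) 2x + 1  ->  2(1/x) + 1 = (x + 2)/x; check: E(3) = 7 but E(1/3) = 5/3.   [not invariant]
(C) x^2  ->  (1/x)^2 = x^(-2); check: E(3) = 9 but E(1/3) = 1/9.   [not invariant]
(D) x - 1/x  ->  (1/x) - 1/(1/x) = -x + 1/x; check: E(3) = 8/3 but E(1/3) = -8/3.   [not invariant]

Only (A) is unchanged. E is symmetric under swapping x with f(x) = 1/x, which is exactly what an involution does.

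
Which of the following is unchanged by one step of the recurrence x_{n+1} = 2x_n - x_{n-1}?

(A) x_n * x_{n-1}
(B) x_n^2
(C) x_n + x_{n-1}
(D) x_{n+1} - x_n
D

For the recurrence x_{n+1} = 2x_n - x_{n-1}:

If x_{n+1} = 2x_n - x_{n-1}, then:
x_{n+1} - x_n = x_n - x_{n-1}
The first difference is constant throughout the sequence.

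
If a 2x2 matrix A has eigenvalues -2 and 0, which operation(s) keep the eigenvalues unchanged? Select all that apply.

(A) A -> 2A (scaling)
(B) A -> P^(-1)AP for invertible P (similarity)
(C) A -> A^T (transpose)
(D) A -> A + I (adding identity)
B and C

Eigenvalues are preserved by:
1. Similarity transformations: A -> P^(-1)AP (same characteristic polynomial)
2. Transpose: A^T has the same eigenvalues as A

Eigenvalues are NOT preserved by:
- Adding identity: eigenvalues become -2+1, 0+1
- Scaling: eigenvalues become -4, 0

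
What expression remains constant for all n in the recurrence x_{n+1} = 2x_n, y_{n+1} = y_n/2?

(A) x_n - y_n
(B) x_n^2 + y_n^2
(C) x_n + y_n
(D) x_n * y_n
D

For the recurrence x_{n+1} = 2x_n, y_{n+1} = y_n/2:

x_{n+1} * y_{n+1} = (2x_n) * (y_n/2) = x_n * y_n
The product is conserved.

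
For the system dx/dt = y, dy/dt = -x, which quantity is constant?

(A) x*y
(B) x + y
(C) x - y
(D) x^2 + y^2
D

A first integral I satisfies dI/dt = 0 along every solution. Differentiate each option and use the equation of motion:
(A) d/dt[x*y] = (dx/dt)y + x(dy/dt) = y^2 - x^2, not identically 0
(B) d/dt[x + y] = y + (-x) = y - x, not identically 0
(C) d/dt[x - y] = y - (-x) = x + y, not identically 0
(D) d/dt[x^2 + y^2] = 2x*dx/dt + 2y*dy/dt = 2x*y + 2y*(-x) = 0

Only (D) has zero time-derivative. So x^2 + y^2 (the squared radius; trajectories are circles) is the conserved quantity.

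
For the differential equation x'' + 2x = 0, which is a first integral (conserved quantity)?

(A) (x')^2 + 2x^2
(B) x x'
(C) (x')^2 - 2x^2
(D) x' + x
A

A first integral I satisfies dI/dt = 0 along every solution. Differentiate each option and use the equation of motion:
(A) d/dt[(x')^2 + 2x^2] = 2x'x'' + 4x x' = 2x'(-2x) + 4x x' = 0
(B) d/dt[x x'] = (x')^2 + x x'' = (x')^2 - 2x^2, not identically 0
(C) d/dt[(x')^2 - 2x^2] = 2x'x'' - 4x x' = -8x x', not identically 0
(D) d/dt[x' + x] = x'' + x' = -2x + x', not identically 0

Only (A) has zero time-derivative. So the energy-like quantity (x')^2 + 2x^2 is the first integral.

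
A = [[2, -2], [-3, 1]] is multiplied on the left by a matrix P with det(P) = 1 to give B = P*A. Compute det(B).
-4

By the multiplicative property of determinants, det(B) = det(P*A) = det(P) * det(A) = det(A),
so the determinant is invariant under multiplication by any determinant-1 matrix; we just need det(A).

det(A) = (2)(1) - (-2)(-3) = 2 - 6 = -4

Therefore det(B) = 1 * (-4) = -4.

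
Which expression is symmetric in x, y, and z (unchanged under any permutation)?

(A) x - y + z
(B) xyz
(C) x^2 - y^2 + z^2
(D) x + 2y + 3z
B

A symmetric expression is unchanged when the variables are permuted; here the transformation to test is the swap (x, y) -> (y, x).
A symmetric expression must survive every permutation; the single swap x <-> y already eliminates the distractors, and the keyed expression is also unchanged by x <-> z and y <-> z (each variable enters it in exactly the same way).
Substitute the transformed coordinates into each option and compare with the original:
(A) x - y + z  ->  (y) - (x) + z = -x + y + z   [differs from x - y + z: not invariant]
(B) xyz  ->  (y)(x)z = xyz   [equals xyz: invariant]
(C) x^2 - y^2 + z^2  ->  (y)^2 - (x)^2 + z^2 = -x^2 + y^2 + z^2   [differs from x^2 - y^2 + z^2: not invariant]
(D) x + 2y + 3z  ->  (y) + 2(x) + 3z = 2x + y + 3z   [differs from x + 2y + 3z: not invariant]

Only option (B), xyz, is unchanged by the transformation.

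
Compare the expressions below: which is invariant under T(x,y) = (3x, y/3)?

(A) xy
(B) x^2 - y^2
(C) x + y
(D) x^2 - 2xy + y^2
A

An expression E(x,y) is invariant under T if E(T(x,y)) = E(x,y). Here T(x,y) = (3x, y/3).
Substitute the transformed coordinates into each option and compare with the original:
(A) xy  ->  (3x)(y/3) = xy   [equals xy: invariant]
(B) x^2 - y^2  ->  (3x)^2 - (y/3)^2 = 9x^2 - y^2/9   [differs from x^2 - y^2: not invariant]
(C) x + y  ->  (3x) + (y/3) = 3x + y/3   [differs from x + y: not invariant]
(D) x^2 - 2xy + y^2  ->  (3x)^2 - 2(3x)(y/3) + (y/3)^2 = 9x^2 - 2xy + y^2/9   [differs from x^2 - 2xy + y^2: not invariant]

Only option (A), xy, is unchanged by the transformation.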